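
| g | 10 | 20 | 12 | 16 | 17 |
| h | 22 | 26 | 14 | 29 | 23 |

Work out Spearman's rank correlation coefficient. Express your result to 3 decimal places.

Rank g: 1, 5, 2, 3, 4
Rank h: 2, 4, 1, 5, 3
d = rank(g) − rank(h): -1, 1, 1, -2, 1; Σd² = 8
ρ = 1 − 6Σd² / [n(n²−1)] = 1 − 6×8 / (5×24) = 1 − 48/120 ≈ 0.600

0.600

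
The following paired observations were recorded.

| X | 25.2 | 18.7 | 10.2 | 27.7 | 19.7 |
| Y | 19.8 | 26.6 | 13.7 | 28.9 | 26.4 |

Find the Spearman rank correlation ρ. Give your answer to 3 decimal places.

Rank X: 4, 2, 1, 5, 3
Rank Y: 2, 4, 1, 5, 3
d = rank(X) − rank(Y): 2, -2, 0, 0, 0; Σd² = 8
ρ = 1 − 6Σd² / [n(n²−1)] = 1 − 6×8 / (5×24) = 1 − 48/120 ≈ 0.600

0.600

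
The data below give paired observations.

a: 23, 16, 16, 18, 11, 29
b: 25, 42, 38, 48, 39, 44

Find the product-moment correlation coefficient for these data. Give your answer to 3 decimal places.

-0.083

n = 6, Σa = 113, Σb = 236, Σa² = 2327, Σb² = 9594, Σab = 4424
nΣab − ΣaΣb = 26544 − 26668 = -124
nΣa² − (Σa)² = 13962 − 12769 = 1193; nΣb² − (Σb)² = 57564 − 55696 = 1868
r = -124 / √(1193 × 1868) = -124 / 1492.8242 ≈ -0.083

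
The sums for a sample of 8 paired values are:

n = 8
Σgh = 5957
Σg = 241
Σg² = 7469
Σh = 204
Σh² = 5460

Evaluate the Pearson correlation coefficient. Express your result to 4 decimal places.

r = (nΣgh − ΣgΣh) / √[(nΣg² − (Σg)²)(nΣh² − (Σh)²)]
Numerator: 8×5957 − 241×204 = -1508
Denominator: √[(59752 − 58081)(43680 − 41616)] = √[1671 × 2064] = 1857.1333
r = -1508 / 1857.1333 ≈ -0.8120

-0.8120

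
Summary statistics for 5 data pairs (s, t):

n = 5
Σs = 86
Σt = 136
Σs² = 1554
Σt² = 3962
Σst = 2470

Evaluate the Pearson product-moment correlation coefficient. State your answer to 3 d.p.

0.933

r = (nΣst − ΣsΣt) / √[(nΣs² − (Σs)²)(nΣt² − (Σt)²)]
Numerator: 5×2470 − 86×136 = 654
Denominator: √[(7770 − 7396)(19810 − 18496)] = √[374 × 1314] = 701.0250
r = 654 / 701.0250 ≈ 0.933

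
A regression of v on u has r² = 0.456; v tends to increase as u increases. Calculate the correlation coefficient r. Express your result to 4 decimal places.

|r| = √0.456 = 0.6753
The association is positive, so r = 0.6753.

0.6753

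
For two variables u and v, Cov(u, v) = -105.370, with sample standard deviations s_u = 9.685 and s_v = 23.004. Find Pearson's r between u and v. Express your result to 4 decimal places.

-0.4729

r = Cov(u,v) / (s_u · s_v) = -105.370 / (9.685 × 23.004)
  = -105.370 / 222.7937 ≈ -0.4729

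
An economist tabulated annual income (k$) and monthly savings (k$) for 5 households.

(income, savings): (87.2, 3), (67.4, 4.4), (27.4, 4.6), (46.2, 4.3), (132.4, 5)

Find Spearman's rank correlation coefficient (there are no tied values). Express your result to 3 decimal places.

Rank income: 4, 3, 1, 2, 5
Rank savings: 1, 3, 4, 2, 5
d = rank(income) − rank(savings): 3, 0, -3, 0, 0; Σd² = 18
ρ = 1 − 6Σd² / [n(n²−1)] = 1 − 6×18 / (5×24) = 1 − 108/120 ≈ 0.100

0.100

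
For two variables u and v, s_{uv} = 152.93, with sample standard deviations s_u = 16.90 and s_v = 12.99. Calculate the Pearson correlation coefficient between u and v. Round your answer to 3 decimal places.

0.697

r = Cov(u,v) / (s_u · s_v) = 152.93 / (16.90 × 12.99)
  = 152.93 / 219.5310 ≈ 0.697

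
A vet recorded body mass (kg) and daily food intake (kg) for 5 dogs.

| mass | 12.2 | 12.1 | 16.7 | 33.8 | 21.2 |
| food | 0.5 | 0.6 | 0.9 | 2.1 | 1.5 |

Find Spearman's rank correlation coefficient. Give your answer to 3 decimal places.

0.900

Rank mass: 2, 1, 3, 5, 4
Rank food: 1, 2, 3, 5, 4
d = rank(mass) − rank(food): 1, -1, 0, 0, 0; Σd² = 2
ρ = 1 − 6Σd² / [n(n²−1)] = 1 − 6×2 / (5×24) = 1 − 12/120 ≈ 0.900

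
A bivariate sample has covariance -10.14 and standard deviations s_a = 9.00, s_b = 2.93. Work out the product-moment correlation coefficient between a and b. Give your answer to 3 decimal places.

-0.385

r = Cov(a,b) / (s_a · s_b) = -10.14 / (9.00 × 2.93)
  = -10.14 / 26.3700 ≈ -0.385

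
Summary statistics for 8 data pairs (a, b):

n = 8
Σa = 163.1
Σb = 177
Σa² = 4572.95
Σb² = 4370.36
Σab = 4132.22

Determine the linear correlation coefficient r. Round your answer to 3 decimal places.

r = (nΣab − ΣaΣb) / √[(nΣa² − (Σa)²)(nΣb² − (Σb)²)]
Numerator: 8×4132.22 − 163.1×177 = 4189.06
Denominator: √[(36583.6 − 26601.61)(34962.88 − 31329)] = √[9981.99 × 3633.88] = 6022.7364
r = 4189.06 / 6022.7364 ≈ 0.696

0.696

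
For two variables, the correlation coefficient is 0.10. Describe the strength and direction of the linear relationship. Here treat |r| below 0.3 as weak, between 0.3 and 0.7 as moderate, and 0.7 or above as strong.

weak positive

r = 0.10 > 0 so the relationship is positive.
|r| = 0.10, which falls in the weak range.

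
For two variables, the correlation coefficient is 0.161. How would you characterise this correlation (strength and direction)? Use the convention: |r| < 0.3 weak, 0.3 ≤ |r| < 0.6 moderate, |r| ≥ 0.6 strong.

weak positive

r = 0.161 > 0 so the relationship is positive.
|r| = 0.161, which falls in the weak range.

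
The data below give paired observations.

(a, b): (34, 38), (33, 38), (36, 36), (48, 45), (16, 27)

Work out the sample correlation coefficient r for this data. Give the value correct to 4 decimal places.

n = 5, Σa = 167, Σb = 184, Σa² = 6101, Σb² = 6938, Σab = 6434
nΣab − ΣaΣb = 32170 − 30728 = 1442
nΣa² − (Σa)² = 30505 − 27889 = 2616; nΣb² − (Σb)² = 34690 − 33856 = 834
r = 1442 / √(2616 × 834) = 1442 / 1477.0728 ≈ 0.9763

0.9763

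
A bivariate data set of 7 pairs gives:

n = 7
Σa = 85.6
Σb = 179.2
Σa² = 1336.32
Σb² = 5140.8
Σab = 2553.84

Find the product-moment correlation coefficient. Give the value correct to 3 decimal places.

0.906

r = (nΣab − ΣaΣb) / √[(nΣa² − (Σa)²)(nΣb² − (Σb)²)]
Numerator: 7×2553.84 − 85.6×179.2 = 2537.36
Denominator: √[(9354.24 − 7327.36)(35985.6 − 32112.64)] = √[2026.88 × 3872.96] = 2801.7896
r = 2537.36 / 2801.7896 ≈ 0.906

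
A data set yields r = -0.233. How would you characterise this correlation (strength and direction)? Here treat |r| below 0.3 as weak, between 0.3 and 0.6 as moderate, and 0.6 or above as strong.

r = -0.233 < 0 so the relationship is negative.
|r| = 0.233, which falls in the weak range.

weak negative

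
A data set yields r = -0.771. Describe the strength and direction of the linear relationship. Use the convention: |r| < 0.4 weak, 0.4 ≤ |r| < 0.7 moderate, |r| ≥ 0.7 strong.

strong negative

r = -0.771 < 0 so the relationship is negative.
|r| = 0.771, which falls in the strong range.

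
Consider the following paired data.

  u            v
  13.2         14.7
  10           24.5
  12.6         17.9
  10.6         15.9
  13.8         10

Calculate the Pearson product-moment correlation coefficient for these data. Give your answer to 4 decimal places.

n = 5, Σu = 60.2, Σv = 83, Σu² = 735.8, Σv² = 1489.56, Σuv = 971.12
nΣuv − ΣuΣv = 4855.6 − 4996.6 = -141
nΣu² − (Σu)² = 3679 − 3624.04 = 54.96; nΣv² − (Σv)² = 7447.8 − 6889 = 558.8
r = -141 / √(54.96 × 558.8) = -141 / 175.2474 ≈ -0.8046

-0.8046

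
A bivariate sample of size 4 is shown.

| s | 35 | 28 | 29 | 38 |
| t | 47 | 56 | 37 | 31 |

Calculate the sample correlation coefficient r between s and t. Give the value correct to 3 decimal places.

-0.589

n = 4, Σs = 130, Σt = 171, Σs² = 4294, Σt² = 7675, Σst = 5464
nΣst − ΣsΣt = 21856 − 22230 = -374
nΣs² − (Σs)² = 17176 − 16900 = 276; nΣt² − (Σt)² = 30700 − 29241 = 1459
r = -374 / √(276 × 1459) = -374 / 634.5739 ≈ -0.589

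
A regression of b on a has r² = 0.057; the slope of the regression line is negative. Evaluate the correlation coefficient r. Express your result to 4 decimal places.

|r| = √0.057 = 0.2387
The association is negative, so r = −0.2387.

-0.2387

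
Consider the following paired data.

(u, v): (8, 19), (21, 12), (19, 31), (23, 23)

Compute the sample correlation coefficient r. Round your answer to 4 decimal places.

n = 4, Σu = 71, Σv = 85, Σu² = 1395, Σv² = 1995, Σuv = 1522
nΣuv − ΣuΣv = 6088 − 6035 = 53
nΣu² − (Σu)² = 5580 − 5041 = 539; nΣv² − (Σv)² = 7980 − 7225 = 755
r = 53 / √(539 × 755) = 53 / 637.9224 ≈ 0.0831

0.0831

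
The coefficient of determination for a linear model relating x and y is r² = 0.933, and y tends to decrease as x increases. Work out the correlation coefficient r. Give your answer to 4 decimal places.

|r| = √0.933 = 0.9659
The association is negative, so r = −0.9659.

-0.9659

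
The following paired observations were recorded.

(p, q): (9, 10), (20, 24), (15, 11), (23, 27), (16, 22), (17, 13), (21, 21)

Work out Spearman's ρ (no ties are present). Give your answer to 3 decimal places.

Rank p: 1, 5, 2, 7, 3, 4, 6
Rank q: 1, 6, 2, 7, 5, 3, 4
d = rank(p) − rank(q): 0, -1, 0, 0, -2, 1, 2; Σd² = 10
ρ = 1 − 6Σd² / [n(n²−1)] = 1 − 6×10 / (7×48) = 1 − 60/336 ≈ 0.821

0.821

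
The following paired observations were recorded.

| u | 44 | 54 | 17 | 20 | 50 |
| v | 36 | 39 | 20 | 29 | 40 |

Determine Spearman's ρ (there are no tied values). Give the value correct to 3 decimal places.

Rank u: 3, 5, 1, 2, 4
Rank v: 3, 4, 1, 2, 5
d = rank(u) − rank(v): 0, 1, 0, 0, -1; Σd² = 2
ρ = 1 − 6Σd² / [n(n²−1)] = 1 − 6×2 / (5×24) = 1 − 12/120 ≈ 0.900

0.900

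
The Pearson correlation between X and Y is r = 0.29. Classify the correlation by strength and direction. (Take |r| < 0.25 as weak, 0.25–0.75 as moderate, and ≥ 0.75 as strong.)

r = 0.29 > 0 so the relationship is positive.
|r| = 0.29, which falls in the moderate range.

moderate positive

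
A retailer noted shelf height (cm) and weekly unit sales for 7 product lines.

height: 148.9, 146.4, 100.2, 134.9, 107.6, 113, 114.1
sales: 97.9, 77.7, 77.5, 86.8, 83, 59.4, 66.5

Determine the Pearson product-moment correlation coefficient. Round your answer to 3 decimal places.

0.558

n = 7, Σx = 865.1, Σy = 548.8, Σx² = 109207.79, Σy² = 44001.8, Σxy = 68658.06
nΣxy − ΣxΣy = 480606.42 − 474766.88 = 5839.54
nΣx² − (Σx)² = 764454.53 − 748398.01 = 16056.52; nΣy² − (Σy)² = 308012.6 − 301181.44 = 6831.16
r = 5839.54 / √(16056.52 × 6831.16) = 5839.54 / 10473.0443 ≈ 0.558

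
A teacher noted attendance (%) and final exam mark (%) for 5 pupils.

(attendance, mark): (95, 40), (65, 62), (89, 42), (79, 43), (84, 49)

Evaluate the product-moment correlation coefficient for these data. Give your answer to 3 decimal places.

n = 5, Σx = 412, Σy = 236, Σx² = 34468, Σy² = 11458, Σxy = 19081
nΣxy − ΣxΣy = 95405 − 97232 = -1827
nΣx² − (Σx)² = 172340 − 169744 = 2596; nΣy² − (Σy)² = 57290 − 55696 = 1594
r = -1827 / √(2596 × 1594) = -1827 / 2034.2134 ≈ -0.898

-0.898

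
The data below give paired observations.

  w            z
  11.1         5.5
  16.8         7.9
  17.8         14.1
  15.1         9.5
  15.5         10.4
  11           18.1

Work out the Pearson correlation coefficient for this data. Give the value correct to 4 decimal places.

-0.0695

n = 6, Σw = 87.3, Σz = 65.5, Σw² = 1311.55, Σz² = 817.49, Σwz = 948.5
nΣwz − ΣwΣz = 5691 − 5718.15 = -27.15
nΣw² − (Σw)² = 7869.3 − 7621.29 = 248.01; nΣz² − (Σz)² = 4904.94 − 4290.25 = 614.69
r = -27.15 / √(248.01 × 614.69) = -27.15 / 390.4475 ≈ -0.0695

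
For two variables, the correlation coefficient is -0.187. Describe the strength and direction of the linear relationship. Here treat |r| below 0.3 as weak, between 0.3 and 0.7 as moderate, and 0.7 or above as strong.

weak negative

r = -0.187 < 0 so the relationship is negative.
|r| = 0.187, which falls in the weak range.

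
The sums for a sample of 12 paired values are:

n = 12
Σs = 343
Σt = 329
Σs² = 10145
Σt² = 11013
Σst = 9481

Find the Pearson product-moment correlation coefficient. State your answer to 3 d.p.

0.094

r = (nΣst − ΣsΣt) / √[(nΣs² − (Σs)²)(nΣt² − (Σt)²)]
Numerator: 12×9481 − 343×329 = 925
Denominator: √[(121740 − 117649)(132156 − 108241)] = √[4091 × 23915] = 9891.2216
r = 925 / 9891.2216 ≈ 0.094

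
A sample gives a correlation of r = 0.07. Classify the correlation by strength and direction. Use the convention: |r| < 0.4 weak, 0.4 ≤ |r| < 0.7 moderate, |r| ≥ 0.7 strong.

weak positive

r = 0.07 > 0 so the relationship is positive.
|r| = 0.07, which falls in the weak range.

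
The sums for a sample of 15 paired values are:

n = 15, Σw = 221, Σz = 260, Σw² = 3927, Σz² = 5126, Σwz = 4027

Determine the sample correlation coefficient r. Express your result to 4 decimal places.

r = (nΣwz − ΣwΣz) / √[(nΣw² − (Σw)²)(nΣz² − (Σz)²)]
Numerator: 15×4027 − 221×260 = 2945
Denominator: √[(58905 − 48841)(76890 − 67600)] = √[10064 × 9290] = 9669.2585
r = 2945 / 9669.2585 ≈ 0.3046

0.3046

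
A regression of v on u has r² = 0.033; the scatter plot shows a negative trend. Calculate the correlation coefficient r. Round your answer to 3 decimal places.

|r| = √0.033 = 0.182
The association is negative, so r = −0.182.

-0.182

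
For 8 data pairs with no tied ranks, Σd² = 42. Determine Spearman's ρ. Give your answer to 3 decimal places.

ρ = 1 − 6Σd² / [n(n²−1)] = 1 − 6×42 / (8×63)
  = 1 − 252/504 = 1 − 0.5000 ≈ 0.500

0.500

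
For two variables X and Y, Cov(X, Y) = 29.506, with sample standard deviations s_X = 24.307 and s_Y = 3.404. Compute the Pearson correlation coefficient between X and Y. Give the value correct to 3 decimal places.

0.357

r = Cov(X,Y) / (s_X · s_Y) = 29.506 / (24.307 × 3.404)
  = 29.506 / 82.7410 ≈ 0.357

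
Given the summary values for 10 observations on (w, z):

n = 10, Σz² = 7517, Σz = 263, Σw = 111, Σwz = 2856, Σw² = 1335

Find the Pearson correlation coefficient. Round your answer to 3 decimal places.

-0.255

r = (nΣwz − ΣwΣz) / √[(nΣw² − (Σw)²)(nΣz² − (Σz)²)]
Numerator: 10×2856 − 111×263 = -633
Denominator: √[(13350 − 12321)(75170 − 69169)] = √[1029 × 6001] = 2484.9606
r = -633 / 2484.9606 ≈ -0.255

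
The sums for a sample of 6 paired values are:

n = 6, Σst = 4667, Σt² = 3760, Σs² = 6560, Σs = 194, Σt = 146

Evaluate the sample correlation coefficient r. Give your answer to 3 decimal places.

-0.220

r = (nΣst − ΣsΣt) / √[(nΣs² − (Σs)²)(nΣt² − (Σt)²)]
Numerator: 6×4667 − 194×146 = -322
Denominator: √[(39360 − 37636)(22560 − 21316)] = √[1724 × 1244] = 1464.4644
r = -322 / 1464.4644 ≈ -0.220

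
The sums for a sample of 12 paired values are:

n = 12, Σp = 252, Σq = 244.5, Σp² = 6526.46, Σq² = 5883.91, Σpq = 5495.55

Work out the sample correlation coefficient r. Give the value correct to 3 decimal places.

r = (nΣpq − ΣpΣq) / √[(nΣp² − (Σp)²)(nΣq² − (Σq)²)]
Numerator: 12×5495.55 − 252×244.5 = 4332.6
Denominator: √[(78317.52 − 63504)(70606.92 − 59780.25)] = √[14813.52 × 10826.67] = 12664.1657
r = 4332.6 / 12664.1657 ≈ 0.342

0.342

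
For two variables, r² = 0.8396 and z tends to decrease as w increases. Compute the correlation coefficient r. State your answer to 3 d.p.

-0.916

|r| = √0.8396 = 0.916
The association is negative, so r = −0.916.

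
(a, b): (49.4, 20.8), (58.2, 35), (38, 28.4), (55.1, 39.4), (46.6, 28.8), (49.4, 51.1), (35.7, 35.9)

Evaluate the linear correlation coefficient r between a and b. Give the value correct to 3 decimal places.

0.198

n = 7, Σa = 332.4, Σb = 239.4, Σa² = 16194.02, Σb² = 8746.02, Σab = 11462.71
nΣab − ΣaΣb = 80238.97 − 79576.56 = 662.41
nΣa² − (Σa)² = 113358.14 − 110489.76 = 2868.38; nΣb² − (Σb)² = 61222.14 − 57312.36 = 3909.78
r = 662.41 / √(2868.38 × 3909.78) = 662.41 / 3348.8408 ≈ 0.198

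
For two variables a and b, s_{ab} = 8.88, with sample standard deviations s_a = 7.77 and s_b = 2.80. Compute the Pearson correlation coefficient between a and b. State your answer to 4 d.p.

r = Cov(a,b) / (s_a · s_b) = 8.88 / (7.77 × 2.80)
  = 8.88 / 21.7560 ≈ 0.4082

0.4082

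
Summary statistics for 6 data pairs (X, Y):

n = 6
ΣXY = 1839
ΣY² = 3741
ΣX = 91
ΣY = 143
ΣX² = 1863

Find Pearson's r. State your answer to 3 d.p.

r = (nΣXY − ΣXΣY) / √[(nΣX² − (ΣX)²)(nΣY² − (ΣY)²)]
Numerator: 6×1839 − 91×143 = -1979
Denominator: √[(11178 − 8281)(22446 − 20449)] = √[2897 × 1997] = 2405.2669
r = -1979 / 2405.2669 ≈ -0.823

-0.823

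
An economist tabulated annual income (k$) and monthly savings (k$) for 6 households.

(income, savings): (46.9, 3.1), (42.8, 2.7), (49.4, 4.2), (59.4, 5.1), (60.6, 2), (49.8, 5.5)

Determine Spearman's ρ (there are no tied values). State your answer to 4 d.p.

0.0857

Rank income: 2, 1, 3, 5, 6, 4
Rank savings: 3, 2, 4, 5, 1, 6
d = rank(income) − rank(savings): -1, -1, -1, 0, 5, -2; Σd² = 32
ρ = 1 − 6Σd² / [n(n²−1)] = 1 − 6×32 / (6×35) = 1 − 192/210 ≈ 0.0857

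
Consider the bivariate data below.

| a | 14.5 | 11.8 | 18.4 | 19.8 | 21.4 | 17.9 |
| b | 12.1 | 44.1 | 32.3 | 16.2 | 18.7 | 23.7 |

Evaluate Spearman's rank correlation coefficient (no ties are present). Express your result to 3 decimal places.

-0.314

Rank a: 2, 1, 4, 5, 6, 3
Rank b: 1, 6, 5, 2, 3, 4
d = rank(a) − rank(b): 1, -5, -1, 3, 3, -1; Σd² = 46
ρ = 1 − 6Σd² / [n(n²−1)] = 1 − 6×46 / (6×35) = 1 − 276/210 ≈ -0.314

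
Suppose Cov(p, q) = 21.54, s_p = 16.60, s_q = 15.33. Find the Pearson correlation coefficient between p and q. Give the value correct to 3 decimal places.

0.085

r = Cov(p,q) / (s_p · s_q) = 21.54 / (16.60 × 15.33)
  = 21.54 / 254.4780 ≈ 0.085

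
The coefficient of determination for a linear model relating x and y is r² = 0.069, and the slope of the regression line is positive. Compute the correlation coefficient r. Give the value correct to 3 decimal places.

|r| = √0.069 = 0.263
The association is positive, so r = 0.263.

0.263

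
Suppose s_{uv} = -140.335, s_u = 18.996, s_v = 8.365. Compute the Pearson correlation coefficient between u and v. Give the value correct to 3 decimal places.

-0.883

r = Cov(u,v) / (s_u · s_v) = -140.335 / (18.996 × 8.365)
  = -140.335 / 158.9015 ≈ -0.883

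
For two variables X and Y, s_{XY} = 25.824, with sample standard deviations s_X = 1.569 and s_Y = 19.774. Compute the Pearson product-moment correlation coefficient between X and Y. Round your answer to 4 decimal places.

r = Cov(X,Y) / (s_X · s_Y) = 25.824 / (1.569 × 19.774)
  = 25.824 / 31.0254 ≈ 0.8324

0.8324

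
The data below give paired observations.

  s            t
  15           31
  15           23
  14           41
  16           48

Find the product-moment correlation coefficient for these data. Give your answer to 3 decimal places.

0.260

n = 4, Σs = 60, Σt = 143, Σs² = 902, Σt² = 5475, Σst = 2152
nΣst − ΣsΣt = 8608 − 8580 = 28
nΣs² − (Σs)² = 3608 − 3600 = 8; nΣt² − (Σt)² = 21900 − 20449 = 1451
r = 28 / √(8 × 1451) = 28 / 107.7404 ≈ 0.260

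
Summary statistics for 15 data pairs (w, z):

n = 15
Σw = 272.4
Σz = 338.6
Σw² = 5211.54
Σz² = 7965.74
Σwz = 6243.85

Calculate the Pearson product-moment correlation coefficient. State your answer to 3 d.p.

r = (nΣwz − ΣwΣz) / √[(nΣw² − (Σw)²)(nΣz² − (Σz)²)]
Numerator: 15×6243.85 − 272.4×338.6 = 1423.11
Denominator: √[(78173.1 − 74201.76)(119486.1 − 114649.96)] = √[3971.34 × 4836.14] = 4382.4601
r = 1423.11 / 4382.4601 ≈ 0.325

0.325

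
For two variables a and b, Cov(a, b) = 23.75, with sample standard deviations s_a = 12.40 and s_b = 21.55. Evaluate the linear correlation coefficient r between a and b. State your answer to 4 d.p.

0.0889

r = Cov(a,b) / (s_a · s_b) = 23.75 / (12.40 × 21.55)
  = 23.75 / 267.2200 ≈ 0.0889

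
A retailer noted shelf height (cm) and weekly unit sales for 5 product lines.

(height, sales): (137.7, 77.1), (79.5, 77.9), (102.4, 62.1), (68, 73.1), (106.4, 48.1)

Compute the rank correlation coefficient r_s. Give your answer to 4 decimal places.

Rank height: 5, 2, 3, 1, 4
Rank sales: 4, 5, 2, 3, 1
d = rank(height) − rank(sales): 1, -3, 1, -2, 3; Σd² = 24
ρ = 1 − 6Σd² / [n(n²−1)] = 1 − 6×24 / (5×24) = 1 − 144/120 ≈ -0.2000

-0.2000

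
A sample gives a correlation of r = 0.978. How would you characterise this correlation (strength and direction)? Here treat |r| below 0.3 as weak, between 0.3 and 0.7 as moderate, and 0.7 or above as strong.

r = 0.978 > 0 so the relationship is positive.
|r| = 0.978, which falls in the strong range.

strong positive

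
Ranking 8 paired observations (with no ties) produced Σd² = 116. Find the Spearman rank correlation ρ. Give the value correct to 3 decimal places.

-0.381

ρ = 1 − 6Σd² / [n(n²−1)] = 1 − 6×116 / (8×63)
  = 1 − 696/504 = 1 − 1.3810 ≈ -0.381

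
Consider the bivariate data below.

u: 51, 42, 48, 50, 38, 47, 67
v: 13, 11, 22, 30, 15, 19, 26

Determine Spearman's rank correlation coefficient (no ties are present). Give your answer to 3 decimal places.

0.500

Rank u: 6, 2, 4, 5, 1, 3, 7
Rank v: 2, 1, 5, 7, 3, 4, 6
d = rank(u) − rank(v): 4, 1, -1, -2, -2, -1, 1; Σd² = 28
ρ = 1 − 6Σd² / [n(n²−1)] = 1 − 6×28 / (7×48) = 1 − 168/336 ≈ 0.500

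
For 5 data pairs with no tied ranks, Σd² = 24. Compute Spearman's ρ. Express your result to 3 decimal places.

ρ = 1 − 6Σd² / [n(n²−1)] = 1 − 6×24 / (5×24)
  = 1 − 144/120 = 1 − 1.2000 ≈ -0.200

-0.200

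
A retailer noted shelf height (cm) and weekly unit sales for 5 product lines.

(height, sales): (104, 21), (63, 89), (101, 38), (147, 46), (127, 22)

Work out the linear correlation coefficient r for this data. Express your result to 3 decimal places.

n = 5, Σx = 542, Σy = 216, Σx² = 62724, Σy² = 12406, Σxy = 21185
nΣxy − ΣxΣy = 105925 − 117072 = -11147
nΣx² − (Σx)² = 313620 − 293764 = 19856; nΣy² − (Σy)² = 62030 − 46656 = 15374
r = -11147 / √(19856 × 15374) = -11147 / 17471.8672 ≈ -0.638

-0.638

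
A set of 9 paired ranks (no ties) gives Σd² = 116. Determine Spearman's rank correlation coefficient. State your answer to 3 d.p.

ρ = 1 − 6Σd² / [n(n²−1)] = 1 − 6×116 / (9×80)
  = 1 − 696/720 = 1 − 0.9667 ≈ 0.033

0.033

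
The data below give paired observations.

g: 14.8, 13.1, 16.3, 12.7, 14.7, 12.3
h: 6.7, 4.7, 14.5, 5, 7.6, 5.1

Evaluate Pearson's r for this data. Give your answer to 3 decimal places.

0.887

n = 6, Σg = 83.9, Σh = 43.6, Σg² = 1185.01, Σh² = 386, Σgh = 635.03
nΣgh − ΣgΣh = 3810.18 − 3658.04 = 152.14
nΣg² − (Σg)² = 7110.06 − 7039.21 = 70.85; nΣh² − (Σh)² = 2316 − 1900.96 = 415.04
r = 152.14 / √(70.85 × 415.04) = 152.14 / 171.4806 ≈ 0.887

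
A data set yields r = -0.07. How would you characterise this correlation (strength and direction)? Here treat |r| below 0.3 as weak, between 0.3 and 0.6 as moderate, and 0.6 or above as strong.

weak negative

r = -0.07 < 0 so the relationship is negative.
|r| = 0.07, which falls in the weak range.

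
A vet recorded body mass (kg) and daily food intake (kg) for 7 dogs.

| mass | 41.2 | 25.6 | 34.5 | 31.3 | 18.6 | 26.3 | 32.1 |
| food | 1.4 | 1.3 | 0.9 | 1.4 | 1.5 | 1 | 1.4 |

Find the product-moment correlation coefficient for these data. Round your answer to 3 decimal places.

n = 7, Σx = 209.6, Σy = 8.9, Σx² = 6590.8, Σy² = 11.63, Σxy = 264.97
nΣxy − ΣxΣy = 1854.79 − 1865.44 = -10.65
nΣx² − (Σx)² = 46135.6 − 43932.16 = 2203.44; nΣy² − (Σy)² = 81.41 − 79.21 = 2.2
r = -10.65 / √(2203.44 × 2.2) = -10.65 / 69.6245 ≈ -0.153

-0.153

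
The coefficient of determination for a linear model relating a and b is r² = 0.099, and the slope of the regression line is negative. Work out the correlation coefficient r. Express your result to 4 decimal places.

-0.3146

|r| = √0.099 = 0.3146
The association is negative, so r = −0.3146.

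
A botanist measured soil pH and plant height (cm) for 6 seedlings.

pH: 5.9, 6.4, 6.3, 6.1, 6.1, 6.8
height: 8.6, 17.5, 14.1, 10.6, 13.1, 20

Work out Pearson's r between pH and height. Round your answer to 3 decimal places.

n = 6, Σx = 37.6, Σy = 83.9, Σx² = 236.12, Σy² = 1262.99, Σxy = 532.14
nΣxy − ΣxΣy = 3192.84 − 3154.64 = 38.2
nΣx² − (Σx)² = 1416.72 − 1413.76 = 2.96; nΣy² − (Σy)² = 7577.94 − 7039.21 = 538.73
r = 38.2 / √(2.96 × 538.73) = 38.2 / 39.9330 ≈ 0.957

0.957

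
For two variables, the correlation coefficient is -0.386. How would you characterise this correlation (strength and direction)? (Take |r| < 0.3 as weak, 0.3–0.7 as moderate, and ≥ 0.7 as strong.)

r = -0.386 < 0 so the relationship is negative.
|r| = 0.386, which falls in the moderate range.

moderate negative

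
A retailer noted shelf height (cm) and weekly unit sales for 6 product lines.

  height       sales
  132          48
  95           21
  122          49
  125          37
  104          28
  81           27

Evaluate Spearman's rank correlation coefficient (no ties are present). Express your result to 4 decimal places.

Rank height: 6, 2, 4, 5, 3, 1
Rank sales: 5, 1, 6, 4, 3, 2
d = rank(height) − rank(sales): 1, 1, -2, 1, 0, -1; Σd² = 8
ρ = 1 − 6Σd² / [n(n²−1)] = 1 − 6×8 / (6×35) = 1 − 48/210 ≈ 0.7714

0.7714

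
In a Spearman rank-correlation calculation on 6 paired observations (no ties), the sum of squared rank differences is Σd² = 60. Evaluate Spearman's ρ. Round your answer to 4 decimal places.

-0.7143

ρ = 1 − 6Σd² / [n(n²−1)] = 1 − 6×60 / (6×35)
  = 1 − 360/210 = 1 − 1.71429 ≈ -0.7143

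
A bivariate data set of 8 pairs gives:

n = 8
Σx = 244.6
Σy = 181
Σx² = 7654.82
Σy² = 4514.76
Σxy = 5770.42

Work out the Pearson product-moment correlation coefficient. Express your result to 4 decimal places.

r = (nΣxy − ΣxΣy) / √[(nΣx² − (Σx)²)(nΣy² − (Σy)²)]
Numerator: 8×5770.42 − 244.6×181 = 1890.76
Denominator: √[(61238.56 − 59829.16)(36118.08 − 32761)] = √[1409.4 × 3357.08] = 2175.1939
r = 1890.76 / 2175.1939 ≈ 0.8692

0.8692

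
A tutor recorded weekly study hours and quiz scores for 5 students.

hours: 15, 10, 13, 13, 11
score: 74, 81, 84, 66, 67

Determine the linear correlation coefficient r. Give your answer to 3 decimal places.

-0.092

n = 5, Σx = 62, Σy = 372, Σx² = 784, Σy² = 27938, Σxy = 4607
nΣxy − ΣxΣy = 23035 − 23064 = -29
nΣx² − (Σx)² = 3920 − 3844 = 76; nΣy² − (Σy)² = 139690 − 138384 = 1306
r = -29 / √(76 × 1306) = -29 / 315.0492 ≈ -0.092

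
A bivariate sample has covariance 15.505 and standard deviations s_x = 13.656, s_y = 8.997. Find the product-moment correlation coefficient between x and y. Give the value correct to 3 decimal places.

r = Cov(x,y) / (s_x · s_y) = 15.505 / (13.656 × 8.997)
  = 15.505 / 122.8630 ≈ 0.126

0.126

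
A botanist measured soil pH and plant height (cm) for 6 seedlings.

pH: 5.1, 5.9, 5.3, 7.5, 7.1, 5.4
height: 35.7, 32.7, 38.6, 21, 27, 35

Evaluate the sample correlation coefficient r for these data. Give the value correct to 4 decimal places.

n = 6, Σx = 36.3, Σy = 190, Σx² = 224.73, Σy² = 6228.74, Σxy = 1117.78
nΣxy − ΣxΣy = 6706.68 − 6897 = -190.32
nΣx² − (Σx)² = 1348.38 − 1317.69 = 30.69; nΣy² − (Σy)² = 37372.44 − 36100 = 1272.44
r = -190.32 / √(30.69 × 1272.44) = -190.32 / 197.6137 ≈ -0.9631

-0.9631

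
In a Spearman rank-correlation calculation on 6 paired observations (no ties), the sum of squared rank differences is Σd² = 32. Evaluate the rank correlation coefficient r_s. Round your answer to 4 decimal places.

0.0857

ρ = 1 − 6Σd² / [n(n²−1)] = 1 − 6×32 / (6×35)
  = 1 − 192/210 = 1 − 0.91429 ≈ 0.0857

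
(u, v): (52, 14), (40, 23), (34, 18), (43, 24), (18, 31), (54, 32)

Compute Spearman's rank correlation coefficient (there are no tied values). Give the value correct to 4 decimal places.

0.0857

Rank u: 5, 3, 2, 4, 1, 6
Rank v: 1, 3, 2, 4, 5, 6
d = rank(u) − rank(v): 4, 0, 0, 0, -4, 0; Σd² = 32
ρ = 1 − 6Σd² / [n(n²−1)] = 1 − 6×32 / (6×35) = 1 − 192/210 ≈ 0.0857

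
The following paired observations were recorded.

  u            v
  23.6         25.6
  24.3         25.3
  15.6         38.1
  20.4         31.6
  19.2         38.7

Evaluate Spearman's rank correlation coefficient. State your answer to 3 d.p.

Rank u: 4, 5, 1, 3, 2
Rank v: 2, 1, 4, 3, 5
d = rank(u) − rank(v): 2, 4, -3, 0, -3; Σd² = 38
ρ = 1 − 6Σd² / [n(n²−1)] = 1 − 6×38 / (5×24) = 1 − 228/120 ≈ -0.900

-0.900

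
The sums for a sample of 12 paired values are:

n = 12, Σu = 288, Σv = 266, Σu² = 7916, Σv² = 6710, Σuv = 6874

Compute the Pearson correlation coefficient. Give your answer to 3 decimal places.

r = (nΣuv − ΣuΣv) / √[(nΣu² − (Σu)²)(nΣv² − (Σv)²)]
Numerator: 12×6874 − 288×266 = 5880
Denominator: √[(94992 − 82944)(80520 − 70756)] = √[12048 × 9764] = 10846.0441
r = 5880 / 10846.0441 ≈ 0.542

0.542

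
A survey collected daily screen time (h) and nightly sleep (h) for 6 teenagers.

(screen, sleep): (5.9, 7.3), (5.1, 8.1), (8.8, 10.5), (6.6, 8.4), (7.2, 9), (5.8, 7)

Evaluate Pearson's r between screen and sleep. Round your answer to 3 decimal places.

0.882

n = 6, Σx = 39.4, Σy = 50.3, Σx² = 267.3, Σy² = 429.71, Σxy = 337.62
nΣxy − ΣxΣy = 2025.72 − 1981.82 = 43.9
nΣx² − (Σx)² = 1603.8 − 1552.36 = 51.44; nΣy² − (Σy)² = 2578.26 − 2530.09 = 48.17
r = 43.9 / √(51.44 × 48.17) = 43.9 / 49.7782 ≈ 0.882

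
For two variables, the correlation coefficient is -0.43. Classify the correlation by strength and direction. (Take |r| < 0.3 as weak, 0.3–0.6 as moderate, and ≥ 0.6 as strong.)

moderate negative

r = -0.43 < 0 so the relationship is negative.
|r| = 0.43, which falls in the moderate range.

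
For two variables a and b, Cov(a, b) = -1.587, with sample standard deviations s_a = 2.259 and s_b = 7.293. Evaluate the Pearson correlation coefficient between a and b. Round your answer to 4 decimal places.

-0.0963

r = Cov(a,b) / (s_a · s_b) = -1.587 / (2.259 × 7.293)
  = -1.587 / 16.4749 ≈ -0.0963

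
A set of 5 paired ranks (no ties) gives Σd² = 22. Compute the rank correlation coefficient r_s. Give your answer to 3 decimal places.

ρ = 1 − 6Σd² / [n(n²−1)] = 1 − 6×22 / (5×24)
  = 1 − 132/120 = 1 − 1.1000 ≈ -0.100

-0.100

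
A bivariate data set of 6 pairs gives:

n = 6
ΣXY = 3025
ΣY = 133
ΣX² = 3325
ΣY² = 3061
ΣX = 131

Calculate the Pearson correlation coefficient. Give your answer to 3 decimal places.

r = (nΣXY − ΣXΣY) / √[(nΣX² − (ΣX)²)(nΣY² − (ΣY)²)]
Numerator: 6×3025 − 131×133 = 727
Denominator: √[(19950 − 17161)(18366 − 17689)] = √[2789 × 677] = 1374.1008
r = 727 / 1374.1008 ≈ 0.529

0.529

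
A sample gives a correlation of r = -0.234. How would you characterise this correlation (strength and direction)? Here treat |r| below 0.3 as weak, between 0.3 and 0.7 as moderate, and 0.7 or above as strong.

r = -0.234 < 0 so the relationship is negative.
|r| = 0.234, which falls in the weak range.

weak negative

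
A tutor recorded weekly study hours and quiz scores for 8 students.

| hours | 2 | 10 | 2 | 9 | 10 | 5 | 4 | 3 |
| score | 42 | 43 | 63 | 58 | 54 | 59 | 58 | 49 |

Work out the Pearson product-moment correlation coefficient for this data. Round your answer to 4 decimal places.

n = 8, Σx = 45, Σy = 426, Σx² = 339, Σy² = 23108, Σxy = 2376
nΣxy − ΣxΣy = 19008 − 19170 = -162
nΣx² − (Σx)² = 2712 − 2025 = 687; nΣy² − (Σy)² = 184864 − 181476 = 3388
r = -162 / √(687 × 3388) = -162 / 1525.6330 ≈ -0.1062

-0.1062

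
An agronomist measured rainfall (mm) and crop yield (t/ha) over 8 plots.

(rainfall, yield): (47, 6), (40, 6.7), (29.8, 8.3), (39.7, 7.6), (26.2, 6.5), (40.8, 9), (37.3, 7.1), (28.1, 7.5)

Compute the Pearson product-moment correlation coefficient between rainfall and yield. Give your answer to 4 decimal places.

n = 8, Σx = 288.9, Σy = 58.7, Σx² = 10805.11, Σy² = 437.45, Σxy = 2112.14
nΣxy − ΣxΣy = 16897.12 − 16958.43 = -61.31
nΣx² − (Σx)² = 86440.88 − 83463.21 = 2977.67; nΣy² − (Σy)² = 3499.6 − 3445.69 = 53.91
r = -61.31 / √(2977.67 × 53.91) = -61.31 / 400.6572 ≈ -0.1530

-0.1530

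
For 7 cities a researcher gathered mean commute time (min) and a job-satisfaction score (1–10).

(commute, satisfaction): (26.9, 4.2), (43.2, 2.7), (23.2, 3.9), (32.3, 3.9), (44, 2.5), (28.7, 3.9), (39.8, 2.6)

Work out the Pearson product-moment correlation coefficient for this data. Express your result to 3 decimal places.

-0.931

n = 7, Σx = 238.1, Σy = 23.7, Σx² = 8515.11, Σy² = 83.57, Σxy = 771.48
nΣxy − ΣxΣy = 5400.36 − 5642.97 = -242.61
nΣx² − (Σx)² = 59605.77 − 56691.61 = 2914.16; nΣy² − (Σy)² = 584.99 − 561.69 = 23.3
r = -242.61 / √(2914.16 × 23.3) = -242.61 / 260.5761 ≈ -0.931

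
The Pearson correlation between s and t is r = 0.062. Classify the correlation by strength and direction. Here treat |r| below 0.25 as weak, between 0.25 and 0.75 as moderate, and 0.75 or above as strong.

weak positive

r = 0.062 > 0 so the relationship is positive.
|r| = 0.062, which falls in the weak range.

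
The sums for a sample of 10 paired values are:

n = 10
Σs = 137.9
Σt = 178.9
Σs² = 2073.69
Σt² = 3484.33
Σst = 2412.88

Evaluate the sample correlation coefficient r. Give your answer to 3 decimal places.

r = (nΣst − ΣsΣt) / √[(nΣs² − (Σs)²)(nΣt² − (Σt)²)]
Numerator: 10×2412.88 − 137.9×178.9 = -541.51
Denominator: √[(20736.9 − 19016.41)(34843.3 − 32005.21)] = √[1720.49 × 2838.09] = 2209.7297
r = -541.51 / 2209.7297 ≈ -0.245

-0.245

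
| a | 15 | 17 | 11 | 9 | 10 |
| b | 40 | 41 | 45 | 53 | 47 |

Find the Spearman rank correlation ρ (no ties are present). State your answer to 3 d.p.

Rank a: 4, 5, 3, 1, 2
Rank b: 1, 2, 3, 5, 4
d = rank(a) − rank(b): 3, 3, 0, -4, -2; Σd² = 38
ρ = 1 − 6Σd² / [n(n²−1)] = 1 − 6×38 / (5×24) = 1 − 228/120 ≈ -0.900

-0.900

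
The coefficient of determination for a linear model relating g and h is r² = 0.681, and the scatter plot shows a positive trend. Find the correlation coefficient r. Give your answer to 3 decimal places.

|r| = √0.681 = 0.825
The association is positive, so r = 0.825.

0.825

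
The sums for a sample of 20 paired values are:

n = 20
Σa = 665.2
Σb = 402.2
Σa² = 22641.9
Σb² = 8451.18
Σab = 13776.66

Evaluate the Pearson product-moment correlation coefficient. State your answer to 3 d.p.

r = (nΣab − ΣaΣb) / √[(nΣa² − (Σa)²)(nΣb² − (Σb)²)]
Numerator: 20×13776.66 − 665.2×402.2 = 7989.76
Denominator: √[(452838 − 442491.04)(169023.6 − 161764.84)] = √[10346.96 × 7258.76] = 8666.3775
r = 7989.76 / 8666.3775 ≈ 0.922

0.922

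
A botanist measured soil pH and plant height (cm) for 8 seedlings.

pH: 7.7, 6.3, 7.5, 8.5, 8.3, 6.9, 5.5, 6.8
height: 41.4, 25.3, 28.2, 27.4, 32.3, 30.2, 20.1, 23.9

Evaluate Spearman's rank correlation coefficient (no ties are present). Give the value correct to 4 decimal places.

0.6905

Rank pH: 6, 2, 5, 8, 7, 4, 1, 3
Rank height: 8, 3, 5, 4, 7, 6, 1, 2
d = rank(pH) − rank(height): -2, -1, 0, 4, 0, -2, 0, 1; Σd² = 26
ρ = 1 − 6Σd² / [n(n²−1)] = 1 − 6×26 / (8×63) = 1 − 156/504 ≈ 0.6905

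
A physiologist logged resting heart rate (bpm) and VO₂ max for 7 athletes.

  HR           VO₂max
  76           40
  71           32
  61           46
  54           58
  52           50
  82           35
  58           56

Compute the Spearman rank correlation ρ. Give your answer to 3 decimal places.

-0.786

Rank HR: 6, 5, 4, 2, 1, 7, 3
Rank VO₂max: 3, 1, 4, 7, 5, 2, 6
d = rank(HR) − rank(VO₂max): 3, 4, 0, -5, -4, 5, -3; Σd² = 100
ρ = 1 − 6Σd² / [n(n²−1)] = 1 − 6×100 / (7×48) = 1 − 600/336 ≈ -0.786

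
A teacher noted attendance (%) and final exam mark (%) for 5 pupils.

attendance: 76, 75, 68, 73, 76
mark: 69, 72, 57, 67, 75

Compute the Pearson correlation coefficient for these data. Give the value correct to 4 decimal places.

0.9438

n = 5, Σx = 368, Σy = 340, Σx² = 27130, Σy² = 23308, Σxy = 25111
nΣxy − ΣxΣy = 125555 − 125120 = 435
nΣx² − (Σx)² = 135650 − 135424 = 226; nΣy² − (Σy)² = 116540 − 115600 = 940
r = 435 / √(226 × 940) = 435 / 460.9121 ≈ 0.9438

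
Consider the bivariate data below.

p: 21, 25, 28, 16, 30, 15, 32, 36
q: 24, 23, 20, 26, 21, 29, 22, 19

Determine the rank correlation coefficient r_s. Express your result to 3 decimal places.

Rank p: 3, 4, 5, 2, 6, 1, 7, 8
Rank q: 6, 5, 2, 7, 3, 8, 4, 1
d = rank(p) − rank(q): -3, -1, 3, -5, 3, -7, 3, 7; Σd² = 160
ρ = 1 − 6Σd² / [n(n²−1)] = 1 − 6×160 / (8×63) = 1 − 960/504 ≈ -0.905

-0.905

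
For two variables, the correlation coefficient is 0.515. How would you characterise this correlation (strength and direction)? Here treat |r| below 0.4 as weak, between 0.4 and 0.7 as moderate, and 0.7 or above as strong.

moderate positive

r = 0.515 > 0 so the relationship is positive.
|r| = 0.515, which falls in the moderate range.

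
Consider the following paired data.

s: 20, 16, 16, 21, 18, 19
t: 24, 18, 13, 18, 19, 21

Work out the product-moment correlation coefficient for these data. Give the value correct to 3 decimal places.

n = 6, Σs = 110, Σt = 113, Σs² = 2038, Σt² = 2195, Σst = 2095
nΣst − ΣsΣt = 12570 − 12430 = 140
nΣs² − (Σs)² = 12228 − 12100 = 128; nΣt² − (Σt)² = 13170 − 12769 = 401
r = 140 / √(128 × 401) = 140 / 226.5568 ≈ 0.618

0.618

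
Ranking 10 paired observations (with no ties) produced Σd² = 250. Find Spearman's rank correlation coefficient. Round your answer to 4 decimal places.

-0.5152

ρ = 1 − 6Σd² / [n(n²−1)] = 1 − 6×250 / (10×99)
  = 1 − 1500/990 = 1 − 1.51515 ≈ -0.5152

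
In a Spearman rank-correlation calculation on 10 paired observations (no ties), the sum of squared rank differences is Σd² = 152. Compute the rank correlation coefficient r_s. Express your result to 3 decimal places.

0.079

ρ = 1 − 6Σd² / [n(n²−1)] = 1 − 6×152 / (10×99)
  = 1 − 912/990 = 1 − 0.9212 ≈ 0.079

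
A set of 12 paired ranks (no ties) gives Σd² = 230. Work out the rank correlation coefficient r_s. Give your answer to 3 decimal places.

ρ = 1 − 6Σd² / [n(n²−1)] = 1 − 6×230 / (12×143)
  = 1 − 1380/1716 = 1 − 0.8042 ≈ 0.196

0.196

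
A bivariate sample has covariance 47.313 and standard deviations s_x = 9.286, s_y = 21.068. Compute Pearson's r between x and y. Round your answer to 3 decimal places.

r = Cov(x,y) / (s_x · s_y) = 47.313 / (9.286 × 21.068)
  = 47.313 / 195.6374 ≈ 0.242

0.242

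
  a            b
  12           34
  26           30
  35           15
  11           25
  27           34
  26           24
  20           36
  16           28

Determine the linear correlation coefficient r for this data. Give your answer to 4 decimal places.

-0.4701

n = 8, Σa = 173, Σb = 226, Σa² = 4227, Σb² = 6718, Σab = 4698
nΣab − ΣaΣb = 37584 − 39098 = -1514
nΣa² − (Σa)² = 33816 − 29929 = 3887; nΣb² − (Σb)² = 53744 − 51076 = 2668
r = -1514 / √(3887 × 2668) = -1514 / 3220.3286 ≈ -0.4701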